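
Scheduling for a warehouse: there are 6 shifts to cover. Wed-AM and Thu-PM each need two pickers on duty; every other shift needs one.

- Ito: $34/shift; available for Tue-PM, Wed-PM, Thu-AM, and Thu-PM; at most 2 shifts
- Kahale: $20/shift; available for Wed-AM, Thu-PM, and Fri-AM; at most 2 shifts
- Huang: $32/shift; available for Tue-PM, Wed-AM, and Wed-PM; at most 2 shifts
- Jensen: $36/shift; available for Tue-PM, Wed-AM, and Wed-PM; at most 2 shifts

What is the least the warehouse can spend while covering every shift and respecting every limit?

$244

Thu-AM can only be covered by Ito, so that assignment is forced.
Thu-PM can only be covered by Ito and Kahale, so that assignment is forced.
Fri-AM can only be covered by Kahale, so that assignment is forced.
Picking the cheapest available picker for each shift independently would cost $224, but that ignores the shift limits.
An optimal schedule: Tue-PM→Huang, Wed-AM→Huang+Jensen, Wed-PM→Jensen, Thu-AM→Ito, Thu-PM→Ito+Kahale, Fri-AM→Kahale.
Total: 32 + 32 + 36 + 36 + 34 + 34 + 20 + 20 = $244.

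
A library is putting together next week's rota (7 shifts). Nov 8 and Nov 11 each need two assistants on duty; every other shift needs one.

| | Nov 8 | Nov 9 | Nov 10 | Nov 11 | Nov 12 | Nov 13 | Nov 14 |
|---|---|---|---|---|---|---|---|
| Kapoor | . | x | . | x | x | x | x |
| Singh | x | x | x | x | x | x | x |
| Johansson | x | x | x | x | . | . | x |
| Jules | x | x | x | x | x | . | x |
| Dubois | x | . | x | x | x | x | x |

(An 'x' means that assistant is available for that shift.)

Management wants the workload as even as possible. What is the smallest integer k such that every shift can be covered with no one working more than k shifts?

2

With 5 assistants and 9 worker-slots to fill, someone must work at least ⌈9/5⌉ = 2 shifts, so k ≥ 2.
k = 2 works: Nov 8→Johansson+Jules, Nov 9→Kapoor, Nov 10→Singh, Nov 11→Jules+Dubois, Nov 12→Singh, Nov 13→Kapoor, Nov 14→Johansson.
Loads: Kapoor 2, Singh 2, Johansson 2, Jules 2, Dubois 1 — all ≤ 2.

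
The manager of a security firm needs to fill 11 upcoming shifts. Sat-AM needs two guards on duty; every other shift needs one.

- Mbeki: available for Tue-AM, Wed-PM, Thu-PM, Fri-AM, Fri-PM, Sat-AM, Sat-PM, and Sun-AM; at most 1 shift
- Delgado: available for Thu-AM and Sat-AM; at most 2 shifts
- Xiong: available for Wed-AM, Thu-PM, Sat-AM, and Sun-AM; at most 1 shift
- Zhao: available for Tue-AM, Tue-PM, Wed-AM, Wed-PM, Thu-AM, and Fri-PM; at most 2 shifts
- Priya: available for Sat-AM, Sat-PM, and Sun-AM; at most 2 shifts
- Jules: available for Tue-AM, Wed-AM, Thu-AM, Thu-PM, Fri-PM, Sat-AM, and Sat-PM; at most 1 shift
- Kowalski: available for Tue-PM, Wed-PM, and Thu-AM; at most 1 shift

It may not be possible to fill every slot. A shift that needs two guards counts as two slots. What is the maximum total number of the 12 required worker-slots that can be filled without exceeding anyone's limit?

10

Total capacity across all guards is 1+2+1+2+2+1+1 = 10, and 12 slots are needed, so at most 10 can be filled.
An assignment achieving 10: Tue-AM→Zhao, Tue-PM→Zhao, Wed-AM→Xiong, Wed-PM→Kowalski, Thu-AM→Delgado, Thu-PM→Jules, Fri-AM→Mbeki, Sat-AM→Delgado, Sat-PM→Priya, Sun-AM→Priya.
Loads: Mbeki 1/1, Delgado 2/2, Xiong 1/1, Zhao 2/2, Priya 2/2, Jules 1/1, Kowalski 1/1.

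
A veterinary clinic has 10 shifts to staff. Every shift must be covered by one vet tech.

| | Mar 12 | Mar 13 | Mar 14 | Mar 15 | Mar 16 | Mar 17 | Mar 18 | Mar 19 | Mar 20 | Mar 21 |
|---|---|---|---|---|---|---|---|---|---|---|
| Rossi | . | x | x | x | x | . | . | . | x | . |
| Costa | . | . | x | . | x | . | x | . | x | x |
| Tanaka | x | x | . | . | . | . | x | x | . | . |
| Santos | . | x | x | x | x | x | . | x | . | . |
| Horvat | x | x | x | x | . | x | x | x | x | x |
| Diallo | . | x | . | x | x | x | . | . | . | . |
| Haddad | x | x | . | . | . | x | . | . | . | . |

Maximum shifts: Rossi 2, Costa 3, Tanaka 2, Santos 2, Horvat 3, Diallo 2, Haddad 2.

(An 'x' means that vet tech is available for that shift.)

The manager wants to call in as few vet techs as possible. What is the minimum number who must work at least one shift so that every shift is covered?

10 slots to fill and no one can take more than 3, so at least ⌈10/3⌉ = 4 vet techs are needed.
Rossi, Costa, Tanaka, and Horvat alone can cover everything: Mar 12→Tanaka, Mar 13→Horvat, Mar 14→Costa, Mar 15→Rossi, Mar 16→Rossi, Mar 17→Horvat, Mar 18→Costa, Mar 19→Tanaka, Mar 20→Horvat, Mar 21→Costa.

4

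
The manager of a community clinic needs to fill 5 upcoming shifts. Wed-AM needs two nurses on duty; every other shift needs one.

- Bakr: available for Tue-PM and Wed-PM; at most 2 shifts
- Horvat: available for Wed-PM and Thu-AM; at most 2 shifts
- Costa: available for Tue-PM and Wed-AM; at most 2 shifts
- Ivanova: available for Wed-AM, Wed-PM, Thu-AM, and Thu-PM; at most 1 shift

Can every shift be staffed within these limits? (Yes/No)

No

Total capacity is 7 and 6 slots are needed, so capacity alone doesn't rule it out.
Shifts {Wed-AM, Thu-PM} need 3 worker-slots in total, but the nurses available for any of those shifts (Costa and Ivanova) can supply at most 2 among them. So no valid schedule exists.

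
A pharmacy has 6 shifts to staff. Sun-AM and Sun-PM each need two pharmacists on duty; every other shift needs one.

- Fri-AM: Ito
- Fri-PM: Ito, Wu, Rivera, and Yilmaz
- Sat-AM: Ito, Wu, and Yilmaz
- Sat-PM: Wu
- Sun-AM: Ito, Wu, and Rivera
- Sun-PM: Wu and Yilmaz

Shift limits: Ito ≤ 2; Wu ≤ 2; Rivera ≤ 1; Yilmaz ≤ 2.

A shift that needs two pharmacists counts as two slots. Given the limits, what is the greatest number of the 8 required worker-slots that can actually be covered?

7

Total capacity across all pharmacists is 2+2+1+2 = 7, and 8 slots are needed, so at most 7 can be filled.
An assignment achieving 7: Fri-AM→Ito, Fri-PM→Yilmaz, Sat-AM→Ito, Sat-PM→Wu, Sun-AM→Rivera, Sun-PM→Wu+Yilmaz.
Loads: Ito 2/2, Wu 2/2, Rivera 1/1, Yilmaz 2/2.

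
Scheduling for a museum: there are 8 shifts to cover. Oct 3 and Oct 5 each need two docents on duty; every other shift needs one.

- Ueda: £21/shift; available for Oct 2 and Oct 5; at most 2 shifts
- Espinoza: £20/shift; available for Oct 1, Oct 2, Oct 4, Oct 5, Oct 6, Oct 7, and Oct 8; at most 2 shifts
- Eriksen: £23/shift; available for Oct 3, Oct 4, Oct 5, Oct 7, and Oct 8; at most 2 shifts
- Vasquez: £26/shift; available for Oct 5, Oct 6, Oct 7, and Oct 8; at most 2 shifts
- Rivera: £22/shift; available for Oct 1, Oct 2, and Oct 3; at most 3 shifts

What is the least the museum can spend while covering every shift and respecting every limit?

Oct 3 can only be covered by Eriksen and Rivera, so that assignment is forced.
Picking the cheapest available docent for each shift independently would cost £206, but that ignores the shift limits.
An optimal schedule: Oct 1→Rivera, Oct 2→Ueda, Oct 3→Eriksen+Rivera, Oct 4→Espinoza, Oct 5→Ueda+Vasquez, Oct 6→Espinoza, Oct 7→Eriksen, Oct 8→Vasquez.
Total: 22 + 21 + 23 + 22 + 20 + 21 + 26 + 20 + 23 + 26 = £224.

£224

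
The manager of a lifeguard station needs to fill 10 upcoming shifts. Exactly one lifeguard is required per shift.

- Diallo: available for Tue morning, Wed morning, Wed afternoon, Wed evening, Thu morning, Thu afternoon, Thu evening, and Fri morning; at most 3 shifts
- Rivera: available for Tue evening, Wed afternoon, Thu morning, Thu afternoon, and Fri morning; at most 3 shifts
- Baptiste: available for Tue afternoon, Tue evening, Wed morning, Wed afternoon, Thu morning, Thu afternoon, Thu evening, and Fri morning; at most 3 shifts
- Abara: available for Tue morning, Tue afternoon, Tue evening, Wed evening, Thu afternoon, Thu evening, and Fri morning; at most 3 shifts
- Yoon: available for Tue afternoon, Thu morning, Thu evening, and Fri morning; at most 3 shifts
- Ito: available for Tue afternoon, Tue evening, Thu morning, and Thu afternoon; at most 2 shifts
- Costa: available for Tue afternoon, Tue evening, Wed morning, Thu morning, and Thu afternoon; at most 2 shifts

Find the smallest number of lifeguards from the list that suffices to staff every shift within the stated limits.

10 slots to fill and no one can take more than 3, so at least ⌈10/3⌉ = 4 lifeguards are needed.
Diallo, Rivera, Baptiste, and Abara alone can cover everything: Tue morning→Diallo, Tue afternoon→Baptiste, Tue evening→Rivera, Wed morning→Diallo, Wed afternoon→Rivera, Wed evening→Diallo, Thu morning→Rivera, Thu afternoon→Baptiste, Thu evening→Baptiste, Fri morning→Abara.

4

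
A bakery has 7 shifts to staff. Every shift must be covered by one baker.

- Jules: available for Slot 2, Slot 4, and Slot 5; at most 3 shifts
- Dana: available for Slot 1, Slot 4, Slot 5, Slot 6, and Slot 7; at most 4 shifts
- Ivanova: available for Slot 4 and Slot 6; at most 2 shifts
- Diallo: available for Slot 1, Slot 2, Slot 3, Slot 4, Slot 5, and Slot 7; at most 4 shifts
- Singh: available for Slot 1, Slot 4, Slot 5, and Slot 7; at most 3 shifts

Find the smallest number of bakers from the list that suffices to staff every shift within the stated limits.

2

7 slots to fill and no one can take more than 4, so at least ⌈7/4⌉ = 2 bakers are needed.
Dana and Diallo alone can cover everything: Slot 1→Dana, Slot 2→Diallo, Slot 3→Diallo, Slot 4→Dana, Slot 5→Dana, Slot 6→Dana, Slot 7→Diallo.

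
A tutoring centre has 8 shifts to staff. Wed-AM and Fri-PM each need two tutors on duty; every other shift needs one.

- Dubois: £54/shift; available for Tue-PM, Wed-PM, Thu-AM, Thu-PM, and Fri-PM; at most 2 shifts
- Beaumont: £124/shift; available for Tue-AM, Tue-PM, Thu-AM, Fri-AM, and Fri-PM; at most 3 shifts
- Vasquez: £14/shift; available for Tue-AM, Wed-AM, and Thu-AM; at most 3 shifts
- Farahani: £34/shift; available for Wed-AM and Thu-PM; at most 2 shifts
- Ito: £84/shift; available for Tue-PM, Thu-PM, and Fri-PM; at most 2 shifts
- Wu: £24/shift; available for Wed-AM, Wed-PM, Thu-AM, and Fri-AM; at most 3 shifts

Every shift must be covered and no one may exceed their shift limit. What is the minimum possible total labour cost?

£340

Picking the cheapest available tutor for each shift independently would cost £340, and that bound is achievable.
An optimal schedule: Tue-AM→Vasquez, Tue-PM→Dubois, Wed-AM→Vasquez+Wu, Wed-PM→Wu, Thu-AM→Vasquez, Thu-PM→Farahani, Fri-AM→Wu, Fri-PM→Dubois+Ito.
Total: 14 + 54 + 14 + 24 + 24 + 14 + 34 + 24 + 54 + 84 = £340.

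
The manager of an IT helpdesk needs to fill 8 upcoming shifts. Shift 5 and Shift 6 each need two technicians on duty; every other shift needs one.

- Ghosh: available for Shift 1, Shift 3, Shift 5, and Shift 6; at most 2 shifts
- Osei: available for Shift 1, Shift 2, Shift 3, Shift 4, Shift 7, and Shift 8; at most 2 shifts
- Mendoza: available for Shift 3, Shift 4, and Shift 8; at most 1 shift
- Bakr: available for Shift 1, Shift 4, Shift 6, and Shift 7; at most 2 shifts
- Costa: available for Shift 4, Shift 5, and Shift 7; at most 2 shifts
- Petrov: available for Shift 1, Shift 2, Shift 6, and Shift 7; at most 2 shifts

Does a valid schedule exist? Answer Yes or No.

Shift 5 can only be covered by Ghosh and Costa, so that assignment is forced.
One valid schedule: Shift 1→Bakr, Shift 2→Osei, Shift 3→Ghosh, Shift 4→Mendoza, Shift 5→Ghosh+Costa, Shift 6→Bakr+Petrov, Shift 7→Costa, Shift 8→Osei.
Loads: Ghosh 2/2, Osei 2/2, Mendoza 1/1, Bakr 2/2, Costa 2/2, Petrov 1/2 — all within limits.

Yes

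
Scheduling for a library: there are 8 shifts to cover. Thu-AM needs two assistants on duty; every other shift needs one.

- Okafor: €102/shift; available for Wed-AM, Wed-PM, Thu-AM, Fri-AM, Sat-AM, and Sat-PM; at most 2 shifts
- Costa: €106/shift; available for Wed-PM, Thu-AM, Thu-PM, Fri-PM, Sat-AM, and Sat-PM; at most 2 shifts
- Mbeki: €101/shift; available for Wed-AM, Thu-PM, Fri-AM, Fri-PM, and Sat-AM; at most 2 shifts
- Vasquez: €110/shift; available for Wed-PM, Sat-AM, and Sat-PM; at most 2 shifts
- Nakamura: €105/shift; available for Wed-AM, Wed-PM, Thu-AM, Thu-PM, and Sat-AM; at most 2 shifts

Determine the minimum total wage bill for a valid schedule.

€938

Picking the cheapest available assistant for each shift independently would cost €916, but that ignores the shift limits.
An optimal schedule: Wed-AM→Okafor, Wed-PM→Costa, Thu-AM→Okafor+Nakamura, Thu-PM→Nakamura, Fri-AM→Mbeki, Fri-PM→Mbeki, Sat-AM→Vasquez, Sat-PM→Costa.
Total: 102 + 106 + 102 + 105 + 105 + 101 + 101 + 110 + 106 = €938.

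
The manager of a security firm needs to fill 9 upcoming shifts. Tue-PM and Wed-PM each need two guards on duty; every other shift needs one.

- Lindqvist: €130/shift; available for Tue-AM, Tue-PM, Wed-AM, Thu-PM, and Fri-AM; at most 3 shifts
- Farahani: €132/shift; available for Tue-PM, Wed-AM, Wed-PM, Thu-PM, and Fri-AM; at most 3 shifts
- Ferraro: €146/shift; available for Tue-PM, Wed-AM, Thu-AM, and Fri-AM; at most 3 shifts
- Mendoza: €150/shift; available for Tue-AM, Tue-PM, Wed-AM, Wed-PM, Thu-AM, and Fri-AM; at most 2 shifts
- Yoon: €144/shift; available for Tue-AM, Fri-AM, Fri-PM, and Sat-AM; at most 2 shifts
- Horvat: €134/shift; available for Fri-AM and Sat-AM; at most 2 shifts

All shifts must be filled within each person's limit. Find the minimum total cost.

Wed-PM can only be covered by Farahani and Mendoza, so that assignment is forced.
Fri-PM can only be covered by Yoon, so that assignment is forced.
Picking the cheapest available guard for each shift independently would cost €1488, but that ignores the shift limits.
An optimal schedule: Tue-AM→Lindqvist, Tue-PM→Lindqvist+Farahani, Wed-AM→Farahani, Wed-PM→Farahani+Mendoza, Thu-AM→Ferraro, Thu-PM→Lindqvist, Fri-AM→Horvat, Fri-PM→Yoon, Sat-AM→Horvat.
Total: 130 + 130 + 132 + 132 + 132 + 150 + 146 + 130 + 134 + 144 + 134 = €1494.

€1494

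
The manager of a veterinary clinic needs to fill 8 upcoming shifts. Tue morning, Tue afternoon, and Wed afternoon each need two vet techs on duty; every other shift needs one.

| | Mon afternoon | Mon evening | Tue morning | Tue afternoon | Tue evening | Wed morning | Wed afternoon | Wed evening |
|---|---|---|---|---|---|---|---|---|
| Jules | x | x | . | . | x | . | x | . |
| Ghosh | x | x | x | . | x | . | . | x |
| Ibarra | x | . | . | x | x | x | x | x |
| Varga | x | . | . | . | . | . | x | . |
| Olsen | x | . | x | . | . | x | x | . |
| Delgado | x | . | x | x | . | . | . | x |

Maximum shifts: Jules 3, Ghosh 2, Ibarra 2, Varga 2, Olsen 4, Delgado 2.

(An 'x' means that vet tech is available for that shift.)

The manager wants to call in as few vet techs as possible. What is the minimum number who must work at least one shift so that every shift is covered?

4

11 slots to fill and no one can take more than 4, so at least ⌈11/4⌉ = 3 vet techs are needed.
Any 3 vet techs together have capacity at most 4+3+2 = 9 < 11 slots, so 3 can never suffice.
Jules, Ibarra, Olsen, and Delgado alone can cover everything: Mon afternoon→Olsen, Mon evening→Jules, Tue morning→Olsen+Delgado, Tue afternoon→Ibarra+Delgado, Tue evening→Jules, Wed morning→Olsen, Wed afternoon→Jules+Olsen, Wed evening→Ibarra.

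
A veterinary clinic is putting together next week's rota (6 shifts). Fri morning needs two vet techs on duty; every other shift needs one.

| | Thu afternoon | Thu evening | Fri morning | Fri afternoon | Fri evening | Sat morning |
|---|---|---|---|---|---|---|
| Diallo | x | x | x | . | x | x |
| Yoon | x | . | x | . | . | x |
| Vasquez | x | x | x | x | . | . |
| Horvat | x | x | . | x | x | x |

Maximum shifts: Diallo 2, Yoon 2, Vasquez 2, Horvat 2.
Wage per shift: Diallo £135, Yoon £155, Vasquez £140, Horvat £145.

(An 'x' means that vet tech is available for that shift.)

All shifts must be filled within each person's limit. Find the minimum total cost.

£995

Picking the cheapest available vet tech for each shift independently would cost £955, but that ignores the shift limits.
An optimal schedule: Thu afternoon→Horvat, Thu evening→Diallo, Fri morning→Vasquez+Yoon, Fri afternoon→Vasquez, Fri evening→Diallo, Sat morning→Horvat.
Total: 145 + 135 + 140 + 155 + 140 + 135 + 145 = £995.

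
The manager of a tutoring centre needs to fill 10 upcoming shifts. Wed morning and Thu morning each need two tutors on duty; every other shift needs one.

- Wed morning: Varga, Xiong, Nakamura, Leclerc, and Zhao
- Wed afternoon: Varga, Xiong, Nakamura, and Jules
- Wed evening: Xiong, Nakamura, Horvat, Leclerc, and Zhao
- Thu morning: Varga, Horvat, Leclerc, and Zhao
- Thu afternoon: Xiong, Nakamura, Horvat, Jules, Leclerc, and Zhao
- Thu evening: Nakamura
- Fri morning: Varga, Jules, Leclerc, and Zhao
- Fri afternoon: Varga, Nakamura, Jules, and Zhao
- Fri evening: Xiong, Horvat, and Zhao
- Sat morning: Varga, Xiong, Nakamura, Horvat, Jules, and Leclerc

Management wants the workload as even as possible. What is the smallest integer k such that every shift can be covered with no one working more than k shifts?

2

With 7 tutors and 12 worker-slots to fill, someone must work at least ⌈12/7⌉ = 2 shifts, so k ≥ 2.
k = 2 works: Wed morning→Leclerc+Zhao, Wed afternoon→Varga, Wed evening→Xiong, Thu morning→Horvat+Leclerc, Thu afternoon→Horvat, Thu evening→Nakamura, Fri morning→Varga, Fri afternoon→Nakamura, Fri evening→Xiong, Sat morning→Jules.
Loads: Varga 2, Xiong 2, Nakamura 2, Horvat 2, Jules 1, Leclerc 2, Zhao 1 — all ≤ 2.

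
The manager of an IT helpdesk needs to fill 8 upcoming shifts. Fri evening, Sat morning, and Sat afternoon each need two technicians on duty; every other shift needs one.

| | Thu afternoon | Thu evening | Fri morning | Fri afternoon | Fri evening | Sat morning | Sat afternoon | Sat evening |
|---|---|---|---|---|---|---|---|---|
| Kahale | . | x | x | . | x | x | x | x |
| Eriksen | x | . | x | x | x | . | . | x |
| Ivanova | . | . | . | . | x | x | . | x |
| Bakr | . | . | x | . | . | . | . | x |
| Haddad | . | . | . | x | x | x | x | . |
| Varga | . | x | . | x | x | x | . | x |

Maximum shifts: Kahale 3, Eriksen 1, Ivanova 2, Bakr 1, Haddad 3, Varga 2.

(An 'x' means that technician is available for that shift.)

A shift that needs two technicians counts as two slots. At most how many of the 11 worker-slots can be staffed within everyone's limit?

Total capacity across all technicians is 3+1+2+1+3+2 = 12, and 11 slots are needed, so at most 11 can be filled.
An assignment achieving 11: Thu afternoon→Eriksen, Thu evening→Kahale, Fri morning→Kahale, Fri afternoon→Haddad, Fri evening→Ivanova+Varga, Sat morning→Ivanova+Haddad, Sat afternoon→Kahale+Haddad, Sat evening→Bakr.
Loads: Kahale 3/3, Eriksen 1/1, Ivanova 2/2, Bakr 1/1, Haddad 3/3, Varga 1/2.

11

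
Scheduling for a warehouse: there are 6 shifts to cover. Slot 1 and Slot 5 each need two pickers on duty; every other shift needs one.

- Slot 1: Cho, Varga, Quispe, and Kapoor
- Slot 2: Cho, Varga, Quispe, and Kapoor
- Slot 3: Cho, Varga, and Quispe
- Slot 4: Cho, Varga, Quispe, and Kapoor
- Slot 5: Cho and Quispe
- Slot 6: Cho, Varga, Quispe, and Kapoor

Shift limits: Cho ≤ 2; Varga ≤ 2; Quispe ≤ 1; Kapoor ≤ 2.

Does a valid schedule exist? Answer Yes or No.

No

Total capacity is 2+2+1+2 = 7 but 8 worker-slots are needed — infeasible.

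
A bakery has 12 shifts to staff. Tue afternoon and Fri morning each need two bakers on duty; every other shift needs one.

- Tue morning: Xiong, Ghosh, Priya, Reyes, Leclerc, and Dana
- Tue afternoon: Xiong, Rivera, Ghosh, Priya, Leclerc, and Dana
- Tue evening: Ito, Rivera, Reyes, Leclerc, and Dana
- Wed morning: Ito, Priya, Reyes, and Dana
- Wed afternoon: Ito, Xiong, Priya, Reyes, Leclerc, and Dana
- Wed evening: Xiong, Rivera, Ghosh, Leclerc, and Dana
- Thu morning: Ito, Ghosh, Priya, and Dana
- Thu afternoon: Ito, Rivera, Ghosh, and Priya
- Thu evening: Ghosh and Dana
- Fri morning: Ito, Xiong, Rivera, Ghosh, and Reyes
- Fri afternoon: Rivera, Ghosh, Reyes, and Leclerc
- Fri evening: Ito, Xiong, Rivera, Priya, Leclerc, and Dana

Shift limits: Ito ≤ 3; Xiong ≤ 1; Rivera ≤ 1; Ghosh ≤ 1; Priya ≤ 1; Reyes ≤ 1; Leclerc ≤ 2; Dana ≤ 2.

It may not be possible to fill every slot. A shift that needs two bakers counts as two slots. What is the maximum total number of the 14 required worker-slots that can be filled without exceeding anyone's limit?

Total capacity across all bakers is 3+1+1+1+1+1+2+2 = 12, and 14 slots are needed, so at most 12 can be filled.
An assignment achieving 12: Tue morning→Priya, Tue afternoon→Leclerc+Dana, Tue evening→Reyes, Wed morning→Ito, Wed afternoon→Leclerc, Wed evening→Xiong, Thu morning→Ito, Thu afternoon→Ito, Thu evening→Ghosh, Fri afternoon→Rivera, Fri evening→Dana.
Loads: Ito 3/3, Xiong 1/1, Rivera 1/1, Ghosh 1/1, Priya 1/1, Reyes 1/1, Leclerc 2/2, Dana 2/2.

12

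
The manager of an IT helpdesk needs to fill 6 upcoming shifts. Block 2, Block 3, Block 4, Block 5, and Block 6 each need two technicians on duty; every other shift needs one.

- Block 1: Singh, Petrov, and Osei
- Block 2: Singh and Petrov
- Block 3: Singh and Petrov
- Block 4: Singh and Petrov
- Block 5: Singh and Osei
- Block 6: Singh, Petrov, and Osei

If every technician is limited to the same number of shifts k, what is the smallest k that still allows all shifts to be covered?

With 3 technicians and 11 worker-slots to fill, someone must work at least ⌈11/3⌉ = 4 shifts, so k ≥ 4.
k = 4 works: Block 1→Osei, Block 2→Singh+Petrov, Block 3→Singh+Petrov, Block 4→Singh+Petrov, Block 5→Singh+Osei, Block 6→Petrov+Osei.
Loads: Singh 4, Petrov 4, Osei 3 — all ≤ 4.

4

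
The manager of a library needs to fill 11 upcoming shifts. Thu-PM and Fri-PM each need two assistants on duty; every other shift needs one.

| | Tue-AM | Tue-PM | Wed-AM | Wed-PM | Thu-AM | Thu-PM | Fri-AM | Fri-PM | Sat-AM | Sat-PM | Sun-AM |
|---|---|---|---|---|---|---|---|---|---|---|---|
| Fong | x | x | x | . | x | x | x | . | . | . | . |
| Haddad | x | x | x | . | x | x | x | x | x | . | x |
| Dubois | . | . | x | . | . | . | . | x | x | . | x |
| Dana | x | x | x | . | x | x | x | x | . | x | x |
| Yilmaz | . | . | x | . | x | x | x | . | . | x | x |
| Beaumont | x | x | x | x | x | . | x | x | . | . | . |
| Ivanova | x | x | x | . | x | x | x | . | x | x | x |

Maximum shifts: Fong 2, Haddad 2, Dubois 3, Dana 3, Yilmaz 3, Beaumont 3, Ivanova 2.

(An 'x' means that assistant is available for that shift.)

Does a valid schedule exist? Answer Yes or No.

Yes

Wed-PM can only be covered by Beaumont, so that assignment is forced.
One valid schedule: Tue-AM→Fong, Tue-PM→Fong, Wed-AM→Dubois, Wed-PM→Beaumont, Thu-AM→Dana, Thu-PM→Yilmaz+Ivanova, Fri-AM→Dana, Fri-PM→Dubois+Beaumont, Sat-AM→Haddad, Sat-PM→Dana, Sun-AM→Haddad.
Loads: Fong 2/2, Haddad 2/2, Dubois 2/3, Dana 3/3, Yilmaz 1/3, Beaumont 2/3, Ivanova 1/2 — all within limits.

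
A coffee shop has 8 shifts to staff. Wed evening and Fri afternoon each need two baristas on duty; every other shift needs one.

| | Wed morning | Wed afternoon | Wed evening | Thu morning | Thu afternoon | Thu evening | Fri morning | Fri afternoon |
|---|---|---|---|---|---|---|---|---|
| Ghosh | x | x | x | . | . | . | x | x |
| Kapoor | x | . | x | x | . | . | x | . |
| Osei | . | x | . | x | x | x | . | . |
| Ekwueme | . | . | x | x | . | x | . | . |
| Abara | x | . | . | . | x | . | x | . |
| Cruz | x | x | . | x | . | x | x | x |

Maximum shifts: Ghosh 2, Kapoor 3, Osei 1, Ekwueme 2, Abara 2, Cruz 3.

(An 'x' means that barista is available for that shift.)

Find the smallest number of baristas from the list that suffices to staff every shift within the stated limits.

10 slots to fill and no one can take more than 3, so at least ⌈10/3⌉ = 4 baristas are needed.
Ghosh, Kapoor, Abara, and Cruz alone can cover everything: Wed morning→Kapoor, Wed afternoon→Cruz, Wed evening→Ghosh+Kapoor, Thu morning→Kapoor, Thu afternoon→Abara, Thu evening→Cruz, Fri morning→Abara, Fri afternoon→Ghosh+Cruz.

4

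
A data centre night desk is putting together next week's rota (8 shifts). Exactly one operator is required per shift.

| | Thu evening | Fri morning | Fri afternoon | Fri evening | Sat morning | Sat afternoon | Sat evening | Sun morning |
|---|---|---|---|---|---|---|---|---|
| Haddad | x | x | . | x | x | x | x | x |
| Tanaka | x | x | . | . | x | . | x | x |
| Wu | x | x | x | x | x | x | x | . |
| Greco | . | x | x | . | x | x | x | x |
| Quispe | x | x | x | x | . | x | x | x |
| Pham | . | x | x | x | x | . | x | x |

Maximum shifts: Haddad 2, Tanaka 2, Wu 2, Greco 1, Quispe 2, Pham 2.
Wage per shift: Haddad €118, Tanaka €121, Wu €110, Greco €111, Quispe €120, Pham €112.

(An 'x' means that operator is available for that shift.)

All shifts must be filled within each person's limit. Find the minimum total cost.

Picking the cheapest available operator for each shift independently would cost €881, but that ignores the shift limits.
An optimal schedule: Thu evening→Wu, Fri morning→Haddad, Fri afternoon→Wu, Fri evening→Pham, Sat morning→Pham, Sat afternoon→Greco, Sat evening→Quispe, Sun morning→Haddad.
Total: 110 + 118 + 110 + 112 + 112 + 111 + 120 + 118 = €911.

€911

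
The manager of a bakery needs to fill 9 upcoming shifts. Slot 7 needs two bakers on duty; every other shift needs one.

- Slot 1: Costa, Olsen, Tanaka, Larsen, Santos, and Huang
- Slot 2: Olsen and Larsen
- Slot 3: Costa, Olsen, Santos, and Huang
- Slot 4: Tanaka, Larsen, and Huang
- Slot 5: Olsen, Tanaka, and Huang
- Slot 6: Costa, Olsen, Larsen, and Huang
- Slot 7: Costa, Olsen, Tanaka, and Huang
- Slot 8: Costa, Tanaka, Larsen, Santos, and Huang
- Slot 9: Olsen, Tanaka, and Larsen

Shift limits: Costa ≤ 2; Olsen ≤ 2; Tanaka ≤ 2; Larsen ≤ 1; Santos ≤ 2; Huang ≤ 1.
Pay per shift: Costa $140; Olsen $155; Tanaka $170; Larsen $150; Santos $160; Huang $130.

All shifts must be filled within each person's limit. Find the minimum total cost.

$1530

Picking the cheapest available baker for each shift independently would cost $1350, but that ignores the shift limits.
An optimal schedule: Slot 1→Santos, Slot 2→Olsen, Slot 3→Costa, Slot 4→Tanaka, Slot 5→Olsen, Slot 6→Larsen, Slot 7→Costa+Huang, Slot 8→Santos, Slot 9→Tanaka.
Total: 160 + 155 + 140 + 170 + 155 + 150 + 140 + 130 + 160 + 170 = $1530.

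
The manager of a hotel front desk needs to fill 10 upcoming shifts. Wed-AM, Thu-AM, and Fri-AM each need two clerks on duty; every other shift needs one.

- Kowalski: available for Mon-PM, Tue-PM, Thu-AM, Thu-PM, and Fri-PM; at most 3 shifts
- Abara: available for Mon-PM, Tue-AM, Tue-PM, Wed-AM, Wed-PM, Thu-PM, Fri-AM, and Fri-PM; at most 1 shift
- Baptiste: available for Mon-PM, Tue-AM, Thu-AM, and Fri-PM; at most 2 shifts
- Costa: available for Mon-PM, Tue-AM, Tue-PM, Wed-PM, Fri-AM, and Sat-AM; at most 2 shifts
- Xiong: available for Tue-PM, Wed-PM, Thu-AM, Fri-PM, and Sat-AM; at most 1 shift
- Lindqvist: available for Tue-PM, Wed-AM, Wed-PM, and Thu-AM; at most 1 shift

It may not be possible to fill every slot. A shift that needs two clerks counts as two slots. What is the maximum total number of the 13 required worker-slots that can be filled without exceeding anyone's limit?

10

Total capacity across all clerks is 3+1+2+2+1+1 = 10, and 13 slots are needed, so at most 10 can be filled.
An assignment achieving 10: Mon-PM→Kowalski, Tue-AM→Baptiste, Wed-AM→Abara+Lindqvist, Wed-PM→Xiong, Thu-AM→Kowalski+Baptiste, Thu-PM→Kowalski, Fri-AM→Costa, Sat-AM→Costa.
Loads: Kowalski 3/3, Abara 1/1, Baptiste 2/2, Costa 2/2, Xiong 1/1, Lindqvist 1/1.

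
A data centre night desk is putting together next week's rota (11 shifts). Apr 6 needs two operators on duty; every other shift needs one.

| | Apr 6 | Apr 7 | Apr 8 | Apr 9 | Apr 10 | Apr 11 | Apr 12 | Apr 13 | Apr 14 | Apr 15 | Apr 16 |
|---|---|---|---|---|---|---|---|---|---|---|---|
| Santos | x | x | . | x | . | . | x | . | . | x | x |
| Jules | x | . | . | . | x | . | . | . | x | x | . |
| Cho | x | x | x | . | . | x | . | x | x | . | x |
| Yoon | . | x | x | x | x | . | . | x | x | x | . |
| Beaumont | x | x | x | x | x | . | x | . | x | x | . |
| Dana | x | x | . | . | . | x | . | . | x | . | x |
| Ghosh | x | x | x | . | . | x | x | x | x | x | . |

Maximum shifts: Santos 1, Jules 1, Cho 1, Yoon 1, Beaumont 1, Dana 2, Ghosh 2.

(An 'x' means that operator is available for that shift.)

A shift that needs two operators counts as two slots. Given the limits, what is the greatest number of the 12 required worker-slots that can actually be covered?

9

Total capacity across all operators is 1+1+1+1+1+2+2 = 9, and 12 slots are needed, so at most 9 can be filled.
An assignment achieving 9: Apr 6→Dana, Apr 8→Ghosh, Apr 9→Santos, Apr 10→Jules, Apr 11→Cho, Apr 12→Beaumont, Apr 13→Yoon, Apr 15→Ghosh, Apr 16→Dana.
Loads: Santos 1/1, Jules 1/1, Cho 1/1, Yoon 1/1, Beaumont 1/1, Dana 2/2, Ghosh 2/2.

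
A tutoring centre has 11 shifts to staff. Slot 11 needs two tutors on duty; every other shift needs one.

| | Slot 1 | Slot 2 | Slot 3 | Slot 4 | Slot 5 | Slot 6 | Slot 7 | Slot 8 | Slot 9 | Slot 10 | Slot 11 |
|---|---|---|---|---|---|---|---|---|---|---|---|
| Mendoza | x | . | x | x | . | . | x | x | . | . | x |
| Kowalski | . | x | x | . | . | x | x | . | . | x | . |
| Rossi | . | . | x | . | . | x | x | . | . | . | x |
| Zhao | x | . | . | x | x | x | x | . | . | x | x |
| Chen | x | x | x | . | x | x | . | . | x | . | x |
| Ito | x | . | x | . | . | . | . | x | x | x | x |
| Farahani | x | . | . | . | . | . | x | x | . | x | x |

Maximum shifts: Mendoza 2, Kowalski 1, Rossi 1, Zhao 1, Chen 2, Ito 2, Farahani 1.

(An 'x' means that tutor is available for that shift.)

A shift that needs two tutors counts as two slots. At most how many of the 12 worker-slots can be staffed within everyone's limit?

10

Total capacity across all tutors is 2+1+1+1+2+2+1 = 10, and 12 slots are needed, so at most 10 can be filled.
An assignment achieving 10: Slot 1→Chen, Slot 2→Kowalski, Slot 3→Ito, Slot 4→Mendoza, Slot 5→Zhao, Slot 6→Rossi, Slot 7→Farahani, Slot 8→Mendoza, Slot 9→Chen, Slot 10→Ito.
Loads: Mendoza 2/2, Kowalski 1/1, Rossi 1/1, Zhao 1/1, Chen 2/2, Ito 2/2, Farahani 1/1.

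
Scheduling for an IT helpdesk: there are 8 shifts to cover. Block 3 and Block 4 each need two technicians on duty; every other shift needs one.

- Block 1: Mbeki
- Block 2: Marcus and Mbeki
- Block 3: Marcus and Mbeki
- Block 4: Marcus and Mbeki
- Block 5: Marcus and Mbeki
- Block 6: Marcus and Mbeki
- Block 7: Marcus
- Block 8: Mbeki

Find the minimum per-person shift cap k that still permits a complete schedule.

5

With 2 technicians and 10 worker-slots to fill, someone must work at least ⌈10/2⌉ = 5 shifts, so k ≥ 5.
k = 5 works: Block 1→Mbeki, Block 2→Marcus, Block 3→Marcus+Mbeki, Block 4→Marcus+Mbeki, Block 5→Marcus, Block 6→Mbeki, Block 7→Marcus, Block 8→Mbeki.
Loads: Marcus 5, Mbeki 5 — all ≤ 5.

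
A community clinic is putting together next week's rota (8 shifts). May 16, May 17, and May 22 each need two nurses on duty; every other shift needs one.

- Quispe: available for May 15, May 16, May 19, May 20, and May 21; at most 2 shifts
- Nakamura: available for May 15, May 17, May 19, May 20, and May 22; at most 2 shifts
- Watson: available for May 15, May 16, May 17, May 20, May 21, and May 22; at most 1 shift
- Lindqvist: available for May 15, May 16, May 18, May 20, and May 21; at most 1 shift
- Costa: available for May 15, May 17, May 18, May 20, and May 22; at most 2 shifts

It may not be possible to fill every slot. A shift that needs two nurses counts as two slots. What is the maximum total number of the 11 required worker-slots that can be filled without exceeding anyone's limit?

8

Total capacity across all nurses is 2+2+1+1+2 = 8, and 11 slots are needed, so at most 8 can be filled.
An assignment achieving 8: May 16→Quispe+Watson, May 17→Nakamura+Costa, May 18→Lindqvist, May 19→Quispe, May 22→Nakamura+Costa.
Loads: Quispe 2/2, Nakamura 2/2, Watson 1/1, Lindqvist 1/1, Costa 2/2.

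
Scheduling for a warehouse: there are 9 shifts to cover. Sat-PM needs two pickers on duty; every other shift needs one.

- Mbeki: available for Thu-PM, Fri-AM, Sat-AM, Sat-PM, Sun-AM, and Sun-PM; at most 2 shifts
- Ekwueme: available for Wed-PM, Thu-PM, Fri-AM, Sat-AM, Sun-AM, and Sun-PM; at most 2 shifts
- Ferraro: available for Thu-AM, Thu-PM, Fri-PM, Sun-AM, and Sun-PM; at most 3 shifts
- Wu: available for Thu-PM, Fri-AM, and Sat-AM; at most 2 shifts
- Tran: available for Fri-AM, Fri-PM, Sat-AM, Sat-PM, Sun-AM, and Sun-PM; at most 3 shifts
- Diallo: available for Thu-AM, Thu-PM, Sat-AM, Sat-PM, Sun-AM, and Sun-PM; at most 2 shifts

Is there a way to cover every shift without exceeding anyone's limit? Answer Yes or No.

Wed-PM can only be covered by Ekwueme, so that assignment is forced.
One valid schedule: Wed-PM→Ekwueme, Thu-AM→Ferraro, Thu-PM→Ekwueme, Fri-AM→Mbeki, Fri-PM→Ferraro, Sat-AM→Wu, Sat-PM→Mbeki+Tran, Sun-AM→Ferraro, Sun-PM→Tran.
Loads: Mbeki 2/2, Ekwueme 2/2, Ferraro 3/3, Wu 1/2, Tran 2/3, Diallo 0/2 — all within limits.

Yes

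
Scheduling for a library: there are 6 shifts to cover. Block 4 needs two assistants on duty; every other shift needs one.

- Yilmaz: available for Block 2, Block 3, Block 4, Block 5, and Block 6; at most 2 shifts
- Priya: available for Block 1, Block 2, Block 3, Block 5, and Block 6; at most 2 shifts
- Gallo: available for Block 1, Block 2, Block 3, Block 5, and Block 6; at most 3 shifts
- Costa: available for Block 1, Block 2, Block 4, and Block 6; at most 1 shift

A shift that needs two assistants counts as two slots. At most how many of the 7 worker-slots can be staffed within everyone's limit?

Total capacity across all assistants is 2+2+3+1 = 8, and 7 slots are needed, so at most 7 can be filled.
An assignment achieving 7: Block 1→Priya, Block 2→Gallo, Block 3→Yilmaz, Block 4→Yilmaz+Costa, Block 5→Priya, Block 6→Gallo.
Loads: Yilmaz 2/2, Priya 2/2, Gallo 2/3, Costa 1/1.

7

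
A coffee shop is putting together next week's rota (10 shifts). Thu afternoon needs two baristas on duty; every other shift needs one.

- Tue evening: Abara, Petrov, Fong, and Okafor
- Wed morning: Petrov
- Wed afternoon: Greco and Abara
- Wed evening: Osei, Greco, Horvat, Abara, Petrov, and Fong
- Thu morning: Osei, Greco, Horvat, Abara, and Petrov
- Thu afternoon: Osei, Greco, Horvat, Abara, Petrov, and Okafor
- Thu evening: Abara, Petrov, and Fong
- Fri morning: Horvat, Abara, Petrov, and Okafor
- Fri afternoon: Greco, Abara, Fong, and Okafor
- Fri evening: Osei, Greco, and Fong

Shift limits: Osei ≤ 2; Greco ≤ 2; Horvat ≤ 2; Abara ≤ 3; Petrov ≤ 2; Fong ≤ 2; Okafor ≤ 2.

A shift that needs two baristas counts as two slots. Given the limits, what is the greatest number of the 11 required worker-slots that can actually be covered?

11

Total capacity across all baristas is 2+2+2+3+2+2+2 = 15, and 11 slots are needed, so at most 11 can be filled.
An assignment achieving 11: Tue evening→Abara, Wed morning→Petrov, Wed afternoon→Greco, Wed evening→Horvat, Thu morning→Osei, Thu afternoon→Abara+Petrov, Thu evening→Abara, Fri morning→Horvat, Fri afternoon→Greco, Fri evening→Osei.
Loads: Osei 2/2, Greco 2/2, Horvat 2/2, Abara 3/3, Petrov 2/2, Fong 0/2, Okafor 0/2.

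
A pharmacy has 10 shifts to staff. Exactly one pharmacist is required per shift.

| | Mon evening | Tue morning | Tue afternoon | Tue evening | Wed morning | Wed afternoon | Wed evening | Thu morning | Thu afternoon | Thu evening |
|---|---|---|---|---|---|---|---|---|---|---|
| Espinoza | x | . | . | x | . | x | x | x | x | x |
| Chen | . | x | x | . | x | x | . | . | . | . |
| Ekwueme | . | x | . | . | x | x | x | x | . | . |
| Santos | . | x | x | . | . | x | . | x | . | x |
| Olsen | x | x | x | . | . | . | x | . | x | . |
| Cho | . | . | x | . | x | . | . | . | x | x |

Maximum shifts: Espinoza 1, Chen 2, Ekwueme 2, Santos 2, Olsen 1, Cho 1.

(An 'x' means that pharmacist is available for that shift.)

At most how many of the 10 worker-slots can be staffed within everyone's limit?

Total capacity across all pharmacists is 1+2+2+2+1+1 = 9, and 10 slots are needed, so at most 9 can be filled.
An assignment achieving 9: Mon evening→Olsen, Tue morning→Chen, Tue afternoon→Santos, Tue evening→Espinoza, Wed morning→Chen, Wed evening→Ekwueme, Thu morning→Ekwueme, Thu afternoon→Cho, Thu evening→Santos.
Loads: Espinoza 1/1, Chen 2/2, Ekwueme 2/2, Santos 2/2, Olsen 1/1, Cho 1/1.

9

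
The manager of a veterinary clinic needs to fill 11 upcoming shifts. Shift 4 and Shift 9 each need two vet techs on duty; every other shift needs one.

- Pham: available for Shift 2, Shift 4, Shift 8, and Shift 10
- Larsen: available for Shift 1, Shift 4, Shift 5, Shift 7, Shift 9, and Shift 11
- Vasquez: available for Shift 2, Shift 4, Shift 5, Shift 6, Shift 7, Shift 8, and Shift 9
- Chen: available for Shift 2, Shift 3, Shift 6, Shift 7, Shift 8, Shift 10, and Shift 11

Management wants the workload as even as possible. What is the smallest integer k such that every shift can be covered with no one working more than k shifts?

4

With 4 vet techs and 13 worker-slots to fill, someone must work at least ⌈13/4⌉ = 4 shifts, so k ≥ 4.
k = 4 works: Shift 1→Larsen, Shift 2→Pham, Shift 3→Chen, Shift 4→Pham+Vasquez, Shift 5→Larsen, Shift 6→Vasquez, Shift 7→Vasquez, Shift 8→Pham, Shift 9→Larsen+Vasquez, Shift 10→Pham, Shift 11→Larsen.
Loads: Pham 4, Larsen 4, Vasquez 4, Chen 1 — all ≤ 4.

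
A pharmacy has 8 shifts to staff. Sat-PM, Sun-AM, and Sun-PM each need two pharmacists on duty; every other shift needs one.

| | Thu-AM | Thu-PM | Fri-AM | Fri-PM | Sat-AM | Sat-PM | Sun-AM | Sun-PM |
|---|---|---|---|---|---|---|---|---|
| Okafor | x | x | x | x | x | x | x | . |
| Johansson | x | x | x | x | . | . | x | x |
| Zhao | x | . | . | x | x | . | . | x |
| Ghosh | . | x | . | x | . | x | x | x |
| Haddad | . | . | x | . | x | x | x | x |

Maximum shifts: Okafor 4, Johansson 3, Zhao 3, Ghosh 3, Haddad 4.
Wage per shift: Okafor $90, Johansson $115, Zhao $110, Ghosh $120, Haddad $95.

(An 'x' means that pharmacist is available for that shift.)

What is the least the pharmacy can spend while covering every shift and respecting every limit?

$1070

Picking the cheapest available pharmacist for each shift independently would cost $1025, but that ignores the shift limits.
An optimal schedule: Thu-AM→Okafor, Thu-PM→Okafor, Fri-AM→Haddad, Fri-PM→Zhao, Sat-AM→Zhao, Sat-PM→Okafor+Haddad, Sun-AM→Okafor+Haddad, Sun-PM→Haddad+Zhao.
Total: 90 + 90 + 95 + 110 + 110 + 90 + 95 + 90 + 95 + 95 + 110 = $1070.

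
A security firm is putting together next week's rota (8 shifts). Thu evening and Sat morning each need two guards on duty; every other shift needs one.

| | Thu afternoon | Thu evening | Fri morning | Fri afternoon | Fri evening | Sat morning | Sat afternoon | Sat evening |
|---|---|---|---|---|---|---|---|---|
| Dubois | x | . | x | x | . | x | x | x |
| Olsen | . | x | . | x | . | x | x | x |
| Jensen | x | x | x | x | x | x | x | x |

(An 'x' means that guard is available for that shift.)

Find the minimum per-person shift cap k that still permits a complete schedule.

4

With 3 guards and 10 worker-slots to fill, someone must work at least ⌈10/3⌉ = 4 shifts, so k ≥ 4.
k = 4 works: Thu afternoon→Dubois, Thu evening→Olsen+Jensen, Fri morning→Dubois, Fri afternoon→Dubois, Fri evening→Jensen, Sat morning→Dubois+Olsen, Sat afternoon→Olsen, Sat evening→Olsen.
Loads: Dubois 4, Olsen 4, Jensen 2 — all ≤ 4.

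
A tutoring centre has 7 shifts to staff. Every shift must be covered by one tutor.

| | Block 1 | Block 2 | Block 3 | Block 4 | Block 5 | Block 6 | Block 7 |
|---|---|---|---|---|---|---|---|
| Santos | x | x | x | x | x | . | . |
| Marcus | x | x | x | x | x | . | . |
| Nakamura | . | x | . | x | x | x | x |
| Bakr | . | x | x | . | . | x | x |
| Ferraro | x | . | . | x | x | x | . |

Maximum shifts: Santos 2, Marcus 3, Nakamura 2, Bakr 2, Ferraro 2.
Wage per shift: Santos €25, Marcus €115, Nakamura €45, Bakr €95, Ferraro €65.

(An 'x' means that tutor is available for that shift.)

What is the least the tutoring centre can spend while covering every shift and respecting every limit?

Picking the cheapest available tutor for each shift independently would cost €215, but that ignores the shift limits.
An optimal schedule: Block 1→Santos, Block 2→Bakr, Block 3→Santos, Block 4→Ferraro, Block 5→Ferraro, Block 6→Nakamura, Block 7→Nakamura.
Total: 25 + 95 + 25 + 65 + 65 + 45 + 45 = €365.

€365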